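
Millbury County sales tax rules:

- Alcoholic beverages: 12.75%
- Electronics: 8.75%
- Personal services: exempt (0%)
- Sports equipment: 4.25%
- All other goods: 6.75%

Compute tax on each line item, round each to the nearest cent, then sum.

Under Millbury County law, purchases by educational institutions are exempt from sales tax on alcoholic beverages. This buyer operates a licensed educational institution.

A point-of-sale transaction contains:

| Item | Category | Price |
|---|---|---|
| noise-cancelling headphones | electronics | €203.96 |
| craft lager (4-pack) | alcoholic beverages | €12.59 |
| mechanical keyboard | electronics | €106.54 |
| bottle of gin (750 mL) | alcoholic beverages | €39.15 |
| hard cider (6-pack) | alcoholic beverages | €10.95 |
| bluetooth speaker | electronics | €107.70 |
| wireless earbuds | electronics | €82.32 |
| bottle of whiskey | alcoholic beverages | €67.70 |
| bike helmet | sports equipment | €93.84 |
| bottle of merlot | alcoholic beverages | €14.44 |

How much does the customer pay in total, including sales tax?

€786.97

Noise-cancelling headphones €203.96: electronics → 8.75% → €17.85
Craft lager (4-pack) €12.59: alcoholic beverages, buyer-exempt → 0% → €0.00
Mechanical keyboard €106.54: electronics → 8.75% → €9.32
Bottle of gin (750 mL) €39.15: alcoholic beverages, buyer-exempt → 0% → €0.00
Hard cider (6-pack) €10.95: alcoholic beverages, buyer-exempt → 0% → €0.00
Bluetooth speaker €107.70: electronics → 8.75% → €9.42
Wireless earbuds €82.32: electronics → 8.75% → €7.20
Bottle of whiskey €67.70: alcoholic beverages, buyer-exempt → 0% → €0.00
Bike helmet €93.84: sports equipment → 4.25% → €3.99
Bottle of merlot €14.44: alcoholic beverages, buyer-exempt → 0% → €0.00
Subtotal = €739.19; tax = €47.78; total due = €786.97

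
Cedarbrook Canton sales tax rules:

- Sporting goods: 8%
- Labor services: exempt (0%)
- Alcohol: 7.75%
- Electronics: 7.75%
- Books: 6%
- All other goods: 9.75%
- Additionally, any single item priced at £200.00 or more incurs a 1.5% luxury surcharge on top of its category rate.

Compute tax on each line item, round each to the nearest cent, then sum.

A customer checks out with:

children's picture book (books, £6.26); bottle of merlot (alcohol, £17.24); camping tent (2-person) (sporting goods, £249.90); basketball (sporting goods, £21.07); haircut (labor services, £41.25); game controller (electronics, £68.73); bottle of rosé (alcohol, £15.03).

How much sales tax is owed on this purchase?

£33.64

Children's picture book £6.26: books → 6% → £0.38
Bottle of merlot £17.24: alcohol → 7.75% → £1.34
Camping tent (2-person) £249.90: sporting goods → 8% + 1.5% surcharge = 9.5% → £23.74
Basketball £21.07: sporting goods → 8% → £1.69
Haircut £41.25: labor services → 0% → £0.00
Game controller £68.73: electronics → 7.75% → £5.33
Bottle of rosé £15.03: alcohol → 7.75% → £1.16
Total tax = £0.38 + £1.34 + £23.74 + £1.69 + £5.33 + £1.16 = £33.64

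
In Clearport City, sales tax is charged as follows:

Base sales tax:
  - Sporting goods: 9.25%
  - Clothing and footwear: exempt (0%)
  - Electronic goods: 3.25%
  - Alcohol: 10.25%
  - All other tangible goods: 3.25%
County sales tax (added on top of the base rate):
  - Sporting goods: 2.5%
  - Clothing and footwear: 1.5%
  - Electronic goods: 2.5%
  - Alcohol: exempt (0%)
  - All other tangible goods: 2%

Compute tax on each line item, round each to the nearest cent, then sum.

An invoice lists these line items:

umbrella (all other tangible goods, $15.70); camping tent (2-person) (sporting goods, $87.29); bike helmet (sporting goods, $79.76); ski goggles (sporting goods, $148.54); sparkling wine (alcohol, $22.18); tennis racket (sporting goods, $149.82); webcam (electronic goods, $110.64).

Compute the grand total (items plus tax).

Umbrella $15.70: all other tangible goods → 3.25% + 2% county = 5.25% → $0.82
Camping tent (2-person) $87.29: sporting goods → 9.25% + 2.5% county = 11.75% → $10.26
Bike helmet $79.76: sporting goods → 9.25% + 2.5% county = 11.75% → $9.37
Ski goggles $148.54: sporting goods → 9.25% + 2.5% county = 11.75% → $17.45
Sparkling wine $22.18: alcohol → 10.25% + 0% county = 10.25% → $2.27
Tennis racket $149.82: sporting goods → 9.25% + 2.5% county = 11.75% → $17.60
Webcam $110.64: electronic goods → 3.25% + 2.5% county = 5.75% → $6.36
Subtotal = $613.93; tax = $64.13; total due = $678.06

$678.06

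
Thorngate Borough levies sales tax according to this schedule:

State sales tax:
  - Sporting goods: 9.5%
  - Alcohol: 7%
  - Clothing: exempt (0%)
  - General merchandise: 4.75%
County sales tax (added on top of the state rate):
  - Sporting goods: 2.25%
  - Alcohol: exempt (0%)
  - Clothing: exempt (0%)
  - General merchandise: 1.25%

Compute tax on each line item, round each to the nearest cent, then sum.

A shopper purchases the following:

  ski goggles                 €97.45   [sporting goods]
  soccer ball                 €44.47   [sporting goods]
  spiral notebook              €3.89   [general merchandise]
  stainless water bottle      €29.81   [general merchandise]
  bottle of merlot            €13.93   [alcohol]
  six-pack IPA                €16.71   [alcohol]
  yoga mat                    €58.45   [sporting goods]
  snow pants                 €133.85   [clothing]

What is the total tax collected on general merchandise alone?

€2.02

Spiral notebook €3.89: general merchandise → 4.75% + 1.25% county = 6% → €0.23
Stainless water bottle €29.81: general merchandise → 4.75% + 1.25% county = 6% → €1.79
Tax on general merchandise = €0.23 + €1.79 = €2.02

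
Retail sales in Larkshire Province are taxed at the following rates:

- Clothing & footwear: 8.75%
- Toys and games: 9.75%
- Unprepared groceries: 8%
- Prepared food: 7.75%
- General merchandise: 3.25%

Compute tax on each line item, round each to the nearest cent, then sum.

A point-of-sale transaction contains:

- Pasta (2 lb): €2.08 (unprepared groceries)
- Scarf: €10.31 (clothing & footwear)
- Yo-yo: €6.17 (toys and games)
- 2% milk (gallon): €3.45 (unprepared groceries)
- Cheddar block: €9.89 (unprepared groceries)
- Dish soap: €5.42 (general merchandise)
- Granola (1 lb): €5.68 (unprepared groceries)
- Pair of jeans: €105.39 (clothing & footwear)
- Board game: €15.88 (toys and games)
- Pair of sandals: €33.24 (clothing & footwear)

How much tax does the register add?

€17.05

Pasta (2 lb) €2.08: unprepared groceries → 8% → €0.17
Scarf €10.31: clothing & footwear → 8.75% → €0.90
Yo-yo €6.17: toys and games → 9.75% → €0.60
2% milk (gallon) €3.45: unprepared groceries → 8% → €0.28
Cheddar block €9.89: unprepared groceries → 8% → €0.79
Dish soap €5.42: general merchandise → 3.25% → €0.18
Granola (1 lb) €5.68: unprepared groceries → 8% → €0.45
Pair of jeans €105.39: clothing & footwear → 8.75% → €9.22
Board game €15.88: toys and games → 9.75% → €1.55
Pair of sandals €33.24: clothing & footwear → 8.75% → €2.91
Total tax = €0.17 + €0.90 + €0.60 + €0.28 + €0.79 + €0.18 + €0.45 + €9.22 + €1.55 + €2.91 = €17.05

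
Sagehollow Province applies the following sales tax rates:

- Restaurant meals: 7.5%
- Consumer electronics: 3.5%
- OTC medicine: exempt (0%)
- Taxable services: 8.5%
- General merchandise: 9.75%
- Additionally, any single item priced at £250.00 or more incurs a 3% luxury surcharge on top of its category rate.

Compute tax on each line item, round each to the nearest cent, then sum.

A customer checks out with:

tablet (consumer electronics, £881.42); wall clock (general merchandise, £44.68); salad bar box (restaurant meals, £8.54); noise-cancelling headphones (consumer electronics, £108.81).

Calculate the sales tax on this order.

£66.10

Tablet £881.42: consumer electronics → 3.5% + 3% surcharge = 6.5% → £57.29
Wall clock £44.68: general merchandise → 9.75% → £4.36
Salad bar box £8.54: restaurant meals → 7.5% → £0.64
Noise-cancelling headphones £108.81: consumer electronics → 3.5% → £3.81
Total tax = £57.29 + £4.36 + £0.64 + £3.81 = £66.10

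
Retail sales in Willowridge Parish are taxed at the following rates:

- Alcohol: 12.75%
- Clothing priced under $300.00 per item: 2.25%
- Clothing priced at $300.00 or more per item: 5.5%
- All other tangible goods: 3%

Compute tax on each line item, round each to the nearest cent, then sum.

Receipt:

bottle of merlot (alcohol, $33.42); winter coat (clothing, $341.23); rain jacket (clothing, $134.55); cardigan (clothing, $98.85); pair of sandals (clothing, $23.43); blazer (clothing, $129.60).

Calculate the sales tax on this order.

$31.73

Bottle of merlot $33.42: alcohol → 12.75% → $4.26
Winter coat $341.23: clothing, $300.00 or more → 5.5% → $18.77
Rain jacket $134.55: clothing, under $300.00 → 2.25% → $3.03
Cardigan $98.85: clothing, under $300.00 → 2.25% → $2.22
Pair of sandals $23.43: clothing, under $300.00 → 2.25% → $0.53
Blazer $129.60: clothing, under $300.00 → 2.25% → $2.92
Total tax = $4.26 + $18.77 + $3.03 + $2.22 + $0.53 + $2.92 = $31.73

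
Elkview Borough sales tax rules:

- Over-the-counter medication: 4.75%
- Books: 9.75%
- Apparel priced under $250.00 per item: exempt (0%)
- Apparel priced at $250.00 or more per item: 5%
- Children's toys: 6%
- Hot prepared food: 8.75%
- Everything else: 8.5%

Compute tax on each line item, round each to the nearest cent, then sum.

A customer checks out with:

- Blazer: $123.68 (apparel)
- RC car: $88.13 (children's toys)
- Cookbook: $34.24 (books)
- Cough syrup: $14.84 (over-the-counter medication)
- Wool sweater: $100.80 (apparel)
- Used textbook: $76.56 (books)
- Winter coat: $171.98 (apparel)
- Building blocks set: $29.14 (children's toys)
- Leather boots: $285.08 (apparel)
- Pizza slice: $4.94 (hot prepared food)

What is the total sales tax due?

Blazer $123.68: apparel, under $250.00 → 0% → $0.00
RC car $88.13: children's toys → 6% → $5.29
Cookbook $34.24: books → 9.75% → $3.34
Cough syrup $14.84: over-the-counter medication → 4.75% → $0.70
Wool sweater $100.80: apparel, under $250.00 → 0% → $0.00
Used textbook $76.56: books → 9.75% → $7.46
Winter coat $171.98: apparel, under $250.00 → 0% → $0.00
Building blocks set $29.14: children's toys → 6% → $1.75
Leather boots $285.08: apparel, $250.00 or more → 5% → $14.25
Pizza slice $4.94: hot prepared food → 8.75% → $0.43
Total tax = $5.29 + $3.34 + $0.70 + $7.46 + $1.75 + $14.25 + $0.43 = $33.22

$33.22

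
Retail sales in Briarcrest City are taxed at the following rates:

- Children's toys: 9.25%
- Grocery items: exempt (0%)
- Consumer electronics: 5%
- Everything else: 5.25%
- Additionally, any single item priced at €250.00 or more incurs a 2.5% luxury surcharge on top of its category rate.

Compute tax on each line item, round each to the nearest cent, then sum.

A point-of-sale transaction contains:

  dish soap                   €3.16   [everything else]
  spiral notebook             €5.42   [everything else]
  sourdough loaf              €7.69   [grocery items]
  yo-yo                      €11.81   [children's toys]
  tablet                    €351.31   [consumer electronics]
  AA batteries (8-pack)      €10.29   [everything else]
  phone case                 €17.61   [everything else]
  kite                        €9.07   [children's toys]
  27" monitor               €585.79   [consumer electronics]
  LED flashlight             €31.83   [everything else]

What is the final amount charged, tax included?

€1109.77

Dish soap €3.16: everything else → 5.25% → €0.17
Spiral notebook €5.42: everything else → 5.25% → €0.28
Sourdough loaf €7.69: grocery items → 0% → €0.00
Yo-yo €11.81: children's toys → 9.25% → €1.09
Tablet €351.31: consumer electronics → 5% + 2.5% surcharge = 7.5% → €26.35
AA batteries (8-pack) €10.29: everything else → 5.25% → €0.54
Phone case €17.61: everything else → 5.25% → €0.92
Kite €9.07: children's toys → 9.25% → €0.84
27" monitor €585.79: consumer electronics → 5% + 2.5% surcharge = 7.5% → €43.93
LED flashlight €31.83: everything else → 5.25% → €1.67
Subtotal = €1033.98; tax = €75.79; total due = €1109.77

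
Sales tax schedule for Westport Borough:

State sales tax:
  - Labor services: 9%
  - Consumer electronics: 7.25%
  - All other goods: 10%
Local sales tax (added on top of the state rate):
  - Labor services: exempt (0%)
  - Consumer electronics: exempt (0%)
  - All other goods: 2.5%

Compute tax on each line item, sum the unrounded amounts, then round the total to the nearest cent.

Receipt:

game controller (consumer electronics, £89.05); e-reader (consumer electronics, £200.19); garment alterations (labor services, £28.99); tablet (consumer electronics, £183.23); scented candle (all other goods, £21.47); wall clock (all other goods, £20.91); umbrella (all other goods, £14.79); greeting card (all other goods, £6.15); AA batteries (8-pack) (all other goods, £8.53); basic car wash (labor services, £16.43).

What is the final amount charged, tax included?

Game controller £89.05: consumer electronics → 7.25% + 0% local = 7.25% → £6.456125
E-reader £200.19: consumer electronics → 7.25% + 0% local = 7.25% → £14.513775
Garment alterations £28.99: labor services → 9% + 0% local = 9% → £2.6091
Tablet £183.23: consumer electronics → 7.25% + 0% local = 7.25% → £13.284175
Scented candle £21.47: all other goods → 10% + 2.5% local = 12.5% → £2.68375
Wall clock £20.91: all other goods → 10% + 2.5% local = 12.5% → £2.61375
Umbrella £14.79: all other goods → 10% + 2.5% local = 12.5% → £1.84875
Greeting card £6.15: all other goods → 10% + 2.5% local = 12.5% → £0.76875
AA batteries (8-pack) £8.53: all other goods → 10% + 2.5% local = 12.5% → £1.06625
Basic car wash £16.43: labor services → 9% + 0% local = 9% → £1.4787
Subtotal = £589.74; unrounded tax = £47.323125 → £47.32; total due = £637.06

£637.06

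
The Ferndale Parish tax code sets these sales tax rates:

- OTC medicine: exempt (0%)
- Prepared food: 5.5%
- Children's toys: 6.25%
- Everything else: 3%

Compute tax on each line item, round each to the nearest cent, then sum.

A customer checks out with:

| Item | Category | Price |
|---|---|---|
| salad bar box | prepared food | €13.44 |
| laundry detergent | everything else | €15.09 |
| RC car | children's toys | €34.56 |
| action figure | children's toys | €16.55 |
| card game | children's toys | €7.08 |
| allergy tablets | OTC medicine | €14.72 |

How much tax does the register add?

€4.82

Salad bar box €13.44: prepared food → 5.5% → €0.74
Laundry detergent €15.09: everything else → 3% → €0.45
RC car €34.56: children's toys → 6.25% → €2.16
Action figure €16.55: children's toys → 6.25% → €1.03
Card game €7.08: children's toys → 6.25% → €0.44
Allergy tablets €14.72: OTC medicine → 0% → €0.00
Total tax = €0.74 + €0.45 + €2.16 + €1.03 + €0.44 = €4.82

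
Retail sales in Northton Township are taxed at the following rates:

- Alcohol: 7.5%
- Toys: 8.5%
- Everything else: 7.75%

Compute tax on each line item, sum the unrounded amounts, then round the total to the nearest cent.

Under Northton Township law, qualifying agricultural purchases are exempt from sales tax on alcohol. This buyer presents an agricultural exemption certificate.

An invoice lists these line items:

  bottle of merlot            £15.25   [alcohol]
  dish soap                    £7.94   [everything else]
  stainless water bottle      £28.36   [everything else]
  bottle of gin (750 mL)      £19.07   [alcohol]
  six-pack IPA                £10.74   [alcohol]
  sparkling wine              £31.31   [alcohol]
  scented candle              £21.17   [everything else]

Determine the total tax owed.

Bottle of merlot £15.25: alcohol, buyer-exempt → 0% → £0.00
Dish soap £7.94: everything else → 7.75% → £0.61535
Stainless water bottle £28.36: everything else → 7.75% → £2.1979
Bottle of gin (750 mL) £19.07: alcohol, buyer-exempt → 0% → £0.00
Six-pack IPA £10.74: alcohol, buyer-exempt → 0% → £0.00
Sparkling wine £31.31: alcohol, buyer-exempt → 0% → £0.00
Scented candle £21.17: everything else → 7.75% → £1.640675
Unrounded tax sum = £4.453925 → £4.45

£4.45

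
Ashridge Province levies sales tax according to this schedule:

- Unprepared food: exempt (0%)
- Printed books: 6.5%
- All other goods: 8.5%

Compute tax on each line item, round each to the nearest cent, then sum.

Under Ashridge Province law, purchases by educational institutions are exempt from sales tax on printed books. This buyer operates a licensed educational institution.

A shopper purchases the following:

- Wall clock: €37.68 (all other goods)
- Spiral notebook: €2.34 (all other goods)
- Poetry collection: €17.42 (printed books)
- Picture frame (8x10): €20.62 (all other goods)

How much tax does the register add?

€5.15

Wall clock €37.68: all other goods → 8.5% → €3.20
Spiral notebook €2.34: all other goods → 8.5% → €0.20
Poetry collection €17.42: printed books, buyer-exempt → 0% → €0.00
Picture frame (8x10) €20.62: all other goods → 8.5% → €1.75
Total tax = €3.20 + €0.20 + €1.75 = €5.15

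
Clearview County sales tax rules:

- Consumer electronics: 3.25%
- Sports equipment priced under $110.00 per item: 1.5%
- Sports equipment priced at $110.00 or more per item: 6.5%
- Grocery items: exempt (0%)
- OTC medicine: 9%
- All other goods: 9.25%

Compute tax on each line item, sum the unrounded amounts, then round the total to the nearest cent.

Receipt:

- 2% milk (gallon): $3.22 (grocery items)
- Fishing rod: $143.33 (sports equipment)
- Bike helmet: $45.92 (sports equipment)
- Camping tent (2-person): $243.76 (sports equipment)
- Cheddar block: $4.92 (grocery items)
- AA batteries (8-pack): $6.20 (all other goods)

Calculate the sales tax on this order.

$26.42

2% milk (gallon) $3.22: grocery items → 0% → $0.00
Fishing rod $143.33: sports equipment, $110.00 or more → 6.5% → $9.31645
Bike helmet $45.92: sports equipment, under $110.00 → 1.5% → $0.6888
Camping tent (2-person) $243.76: sports equipment, $110.00 or more → 6.5% → $15.8444
Cheddar block $4.92: grocery items → 0% → $0.00
AA batteries (8-pack) $6.20: all other goods → 9.25% → $0.5735
Unrounded tax sum = $26.42315 → $26.42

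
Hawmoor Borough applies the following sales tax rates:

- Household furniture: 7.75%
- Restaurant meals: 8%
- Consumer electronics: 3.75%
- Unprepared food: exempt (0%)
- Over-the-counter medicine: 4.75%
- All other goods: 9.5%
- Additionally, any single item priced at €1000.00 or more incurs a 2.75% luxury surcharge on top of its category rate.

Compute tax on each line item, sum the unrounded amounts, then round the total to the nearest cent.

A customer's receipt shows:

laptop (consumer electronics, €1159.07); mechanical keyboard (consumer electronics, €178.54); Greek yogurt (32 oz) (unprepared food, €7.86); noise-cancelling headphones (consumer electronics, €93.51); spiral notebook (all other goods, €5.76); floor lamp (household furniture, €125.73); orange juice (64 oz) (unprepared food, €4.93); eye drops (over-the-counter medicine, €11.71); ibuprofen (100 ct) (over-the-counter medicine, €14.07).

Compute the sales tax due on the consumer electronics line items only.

Laptop €1159.07: consumer electronics → 3.75% + 2.75% surcharge = 6.5% → €75.33955
Mechanical keyboard €178.54: consumer electronics → 3.75% → €6.69525
Noise-cancelling headphones €93.51: consumer electronics → 3.75% → €3.506625
Tax on consumer electronics: unrounded sum = €85.541425 → €85.54

€85.54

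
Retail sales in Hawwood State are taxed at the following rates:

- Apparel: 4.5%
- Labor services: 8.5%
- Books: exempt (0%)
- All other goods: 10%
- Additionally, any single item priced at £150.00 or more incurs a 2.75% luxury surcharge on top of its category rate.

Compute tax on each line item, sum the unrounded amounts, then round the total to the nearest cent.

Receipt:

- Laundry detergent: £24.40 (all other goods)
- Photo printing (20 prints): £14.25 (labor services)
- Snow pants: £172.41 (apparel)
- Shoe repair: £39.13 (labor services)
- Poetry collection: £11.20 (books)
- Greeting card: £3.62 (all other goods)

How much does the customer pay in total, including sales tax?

Laundry detergent £24.40: all other goods → 10% → £2.44
Photo printing (20 prints) £14.25: labor services → 8.5% → £1.21125
Snow pants £172.41: apparel → 4.5% + 2.75% surcharge = 7.25% → £12.499725
Shoe repair £39.13: labor services → 8.5% → £3.32605
Poetry collection £11.20: books → 0% → £0.00
Greeting card £3.62: all other goods → 10% → £0.362
Subtotal = £265.01; unrounded tax = £19.839025 → £19.84; total due = £284.85

£284.85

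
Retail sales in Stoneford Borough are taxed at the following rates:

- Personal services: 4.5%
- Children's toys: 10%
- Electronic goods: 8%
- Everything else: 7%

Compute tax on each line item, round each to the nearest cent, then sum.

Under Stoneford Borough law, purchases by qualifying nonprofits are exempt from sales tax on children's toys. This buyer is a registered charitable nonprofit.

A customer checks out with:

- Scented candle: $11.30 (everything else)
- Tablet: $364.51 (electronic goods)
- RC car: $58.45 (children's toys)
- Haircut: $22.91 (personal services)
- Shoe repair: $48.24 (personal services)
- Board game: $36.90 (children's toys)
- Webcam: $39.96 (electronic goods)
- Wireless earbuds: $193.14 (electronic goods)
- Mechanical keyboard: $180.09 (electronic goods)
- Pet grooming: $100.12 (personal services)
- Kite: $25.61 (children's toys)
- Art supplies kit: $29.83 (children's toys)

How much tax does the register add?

$70.72

Scented candle $11.30: everything else → 7% → $0.79
Tablet $364.51: electronic goods → 8% → $29.16
RC car $58.45: children's toys, buyer-exempt → 0% → $0.00
Haircut $22.91: personal services → 4.5% → $1.03
Shoe repair $48.24: personal services → 4.5% → $2.17
Board game $36.90: children's toys, buyer-exempt → 0% → $0.00
Webcam $39.96: electronic goods → 8% → $3.20
Wireless earbuds $193.14: electronic goods → 8% → $15.45
Mechanical keyboard $180.09: electronic goods → 8% → $14.41
Pet grooming $100.12: personal services → 4.5% → $4.51
Kite $25.61: children's toys, buyer-exempt → 0% → $0.00
Art supplies kit $29.83: children's toys, buyer-exempt → 0% → $0.00
Total tax = $0.79 + $29.16 + $1.03 + $2.17 + $3.20 + $15.45 + $14.41 + $4.51 = $70.72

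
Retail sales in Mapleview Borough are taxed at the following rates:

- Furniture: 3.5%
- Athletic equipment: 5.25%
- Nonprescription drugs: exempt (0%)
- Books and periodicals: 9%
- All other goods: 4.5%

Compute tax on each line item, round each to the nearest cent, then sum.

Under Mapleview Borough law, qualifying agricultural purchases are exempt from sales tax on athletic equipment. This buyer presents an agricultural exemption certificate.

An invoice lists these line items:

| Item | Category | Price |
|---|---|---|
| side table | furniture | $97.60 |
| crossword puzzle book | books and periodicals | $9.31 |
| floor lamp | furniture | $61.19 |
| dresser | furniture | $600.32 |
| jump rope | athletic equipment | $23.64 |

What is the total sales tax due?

Side table $97.60: furniture → 3.5% → $3.42
Crossword puzzle book $9.31: books and periodicals → 9% → $0.84
Floor lamp $61.19: furniture → 3.5% → $2.14
Dresser $600.32: furniture → 3.5% → $21.01
Jump rope $23.64: athletic equipment, buyer-exempt → 0% → $0.00
Total tax = $3.42 + $0.84 + $2.14 + $21.01 = $27.41

$27.41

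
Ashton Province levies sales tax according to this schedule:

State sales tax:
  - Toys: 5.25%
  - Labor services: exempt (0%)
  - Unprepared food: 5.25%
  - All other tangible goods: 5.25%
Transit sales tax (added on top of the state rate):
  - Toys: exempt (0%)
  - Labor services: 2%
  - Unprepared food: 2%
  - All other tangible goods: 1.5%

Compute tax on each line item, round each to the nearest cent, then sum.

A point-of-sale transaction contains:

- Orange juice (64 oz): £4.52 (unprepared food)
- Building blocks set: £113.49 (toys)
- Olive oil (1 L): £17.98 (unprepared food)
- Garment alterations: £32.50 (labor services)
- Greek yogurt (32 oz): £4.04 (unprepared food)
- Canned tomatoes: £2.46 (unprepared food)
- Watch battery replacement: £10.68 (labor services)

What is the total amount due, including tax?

Orange juice (64 oz) £4.52: unprepared food → 5.25% + 2% transit = 7.25% → £0.33
Building blocks set £113.49: toys → 5.25% + 0% transit = 5.25% → £5.96
Olive oil (1 L) £17.98: unprepared food → 5.25% + 2% transit = 7.25% → £1.30
Garment alterations £32.50: labor services → 0% + 2% transit = 2% → £0.65
Greek yogurt (32 oz) £4.04: unprepared food → 5.25% + 2% transit = 7.25% → £0.29
Canned tomatoes £2.46: unprepared food → 5.25% + 2% transit = 7.25% → £0.18
Watch battery replacement £10.68: labor services → 0% + 2% transit = 2% → £0.21
Subtotal = £185.67; tax = £8.92; total due = £194.59

£194.59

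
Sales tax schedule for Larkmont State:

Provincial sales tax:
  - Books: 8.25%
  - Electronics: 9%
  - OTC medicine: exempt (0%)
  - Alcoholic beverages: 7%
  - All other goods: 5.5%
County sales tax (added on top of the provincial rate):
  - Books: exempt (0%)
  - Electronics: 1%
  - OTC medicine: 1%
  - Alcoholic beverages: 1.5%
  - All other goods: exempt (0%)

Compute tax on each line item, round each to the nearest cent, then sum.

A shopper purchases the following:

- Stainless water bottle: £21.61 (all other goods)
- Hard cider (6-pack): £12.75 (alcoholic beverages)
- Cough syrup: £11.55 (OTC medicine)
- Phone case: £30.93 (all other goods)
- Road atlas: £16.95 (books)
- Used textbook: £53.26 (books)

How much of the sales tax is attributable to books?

£5.79

Road atlas £16.95: books → 8.25% + 0% county = 8.25% → £1.40
Used textbook £53.26: books → 8.25% + 0% county = 8.25% → £4.39
Tax on books = £1.40 + £4.39 = £5.79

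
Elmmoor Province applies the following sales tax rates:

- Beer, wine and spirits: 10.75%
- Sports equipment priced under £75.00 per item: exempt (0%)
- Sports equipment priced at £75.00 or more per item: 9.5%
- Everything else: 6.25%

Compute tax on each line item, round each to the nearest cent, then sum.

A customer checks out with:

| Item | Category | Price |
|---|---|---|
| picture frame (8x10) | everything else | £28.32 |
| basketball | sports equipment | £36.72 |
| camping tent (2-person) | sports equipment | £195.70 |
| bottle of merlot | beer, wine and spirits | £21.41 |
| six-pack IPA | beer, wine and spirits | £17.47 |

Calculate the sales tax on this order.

Picture frame (8x10) £28.32: everything else → 6.25% → £1.77
Basketball £36.72: sports equipment, under £75.00 → 0% → £0.00
Camping tent (2-person) £195.70: sports equipment, £75.00 or more → 9.5% → £18.59
Bottle of merlot £21.41: beer, wine and spirits → 10.75% → £2.30
Six-pack IPA £17.47: beer, wine and spirits → 10.75% → £1.88
Total tax = £1.77 + £18.59 + £2.30 + £1.88 = £24.54

£24.54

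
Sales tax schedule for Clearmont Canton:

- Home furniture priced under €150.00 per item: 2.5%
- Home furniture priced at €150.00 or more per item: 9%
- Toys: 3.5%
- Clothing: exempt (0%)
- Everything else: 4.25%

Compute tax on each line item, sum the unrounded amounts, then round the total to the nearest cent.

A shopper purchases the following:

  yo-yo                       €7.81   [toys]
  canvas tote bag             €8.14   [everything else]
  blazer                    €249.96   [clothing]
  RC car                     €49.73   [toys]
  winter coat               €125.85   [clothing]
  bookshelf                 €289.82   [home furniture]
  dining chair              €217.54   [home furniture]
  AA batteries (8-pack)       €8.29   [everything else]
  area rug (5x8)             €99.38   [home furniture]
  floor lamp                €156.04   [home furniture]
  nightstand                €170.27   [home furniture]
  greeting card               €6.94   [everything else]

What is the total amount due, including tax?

Yo-yo €7.81: toys → 3.5% → €0.27335
Canvas tote bag €8.14: everything else → 4.25% → €0.34595
Blazer €249.96: clothing → 0% → €0.00
RC car €49.73: toys → 3.5% → €1.74055
Winter coat €125.85: clothing → 0% → €0.00
Bookshelf €289.82: home furniture, €150.00 or more → 9% → €26.0838
Dining chair €217.54: home furniture, €150.00 or more → 9% → €19.5786
AA batteries (8-pack) €8.29: everything else → 4.25% → €0.352325
Area rug (5x8) €99.38: home furniture, under €150.00 → 2.5% → €2.4845
Floor lamp €156.04: home furniture, €150.00 or more → 9% → €14.0436
Nightstand €170.27: home furniture, €150.00 or more → 9% → €15.3243
Greeting card €6.94: everything else → 4.25% → €0.29495
Subtotal = €1389.77; unrounded tax = €80.521925 → €80.52; total due = €1470.29

€1470.29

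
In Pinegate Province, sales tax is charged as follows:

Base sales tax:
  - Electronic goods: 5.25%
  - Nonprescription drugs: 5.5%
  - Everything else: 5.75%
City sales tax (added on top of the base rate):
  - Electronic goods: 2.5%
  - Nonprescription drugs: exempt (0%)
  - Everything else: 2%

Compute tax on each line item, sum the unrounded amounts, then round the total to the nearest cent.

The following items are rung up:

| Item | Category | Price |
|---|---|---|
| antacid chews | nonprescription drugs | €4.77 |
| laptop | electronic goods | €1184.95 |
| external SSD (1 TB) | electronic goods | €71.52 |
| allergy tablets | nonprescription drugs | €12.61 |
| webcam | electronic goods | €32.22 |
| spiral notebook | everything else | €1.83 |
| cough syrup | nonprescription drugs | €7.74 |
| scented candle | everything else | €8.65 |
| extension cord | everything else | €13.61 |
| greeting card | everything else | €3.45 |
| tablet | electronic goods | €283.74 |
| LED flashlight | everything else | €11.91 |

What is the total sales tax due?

Antacid chews €4.77: nonprescription drugs → 5.5% + 0% city = 5.5% → €0.26235
Laptop €1184.95: electronic goods → 5.25% + 2.5% city = 7.75% → €91.833625
External SSD (1 TB) €71.52: electronic goods → 5.25% + 2.5% city = 7.75% → €5.5428
Allergy tablets €12.61: nonprescription drugs → 5.5% + 0% city = 5.5% → €0.69355
Webcam €32.22: electronic goods → 5.25% + 2.5% city = 7.75% → €2.49705
Spiral notebook €1.83: everything else → 5.75% + 2% city = 7.75% → €0.141825
Cough syrup €7.74: nonprescription drugs → 5.5% + 0% city = 5.5% → €0.4257
Scented candle €8.65: everything else → 5.75% + 2% city = 7.75% → €0.670375
Extension cord €13.61: everything else → 5.75% + 2% city = 7.75% → €1.054775
Greeting card €3.45: everything else → 5.75% + 2% city = 7.75% → €0.267375
Tablet €283.74: electronic goods → 5.25% + 2.5% city = 7.75% → €21.98985
LED flashlight €11.91: everything else → 5.75% + 2% city = 7.75% → €0.923025
Unrounded tax sum = €126.3023 → €126.30

€126.30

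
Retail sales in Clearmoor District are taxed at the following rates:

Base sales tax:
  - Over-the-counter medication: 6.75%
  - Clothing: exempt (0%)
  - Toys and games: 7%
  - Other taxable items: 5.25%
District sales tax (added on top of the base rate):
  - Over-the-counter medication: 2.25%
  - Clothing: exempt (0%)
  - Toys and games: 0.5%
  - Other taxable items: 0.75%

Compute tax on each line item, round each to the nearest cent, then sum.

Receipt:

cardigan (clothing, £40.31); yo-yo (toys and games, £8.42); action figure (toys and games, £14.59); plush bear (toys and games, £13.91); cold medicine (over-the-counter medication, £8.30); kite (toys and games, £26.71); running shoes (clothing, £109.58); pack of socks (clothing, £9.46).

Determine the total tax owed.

Cardigan £40.31: clothing → 0% + 0% district = 0% → £0.00
Yo-yo £8.42: toys and games → 7% + 0.5% district = 7.5% → £0.63
Action figure £14.59: toys and games → 7% + 0.5% district = 7.5% → £1.09
Plush bear £13.91: toys and games → 7% + 0.5% district = 7.5% → £1.04
Cold medicine £8.30: over-the-counter medication → 6.75% + 2.25% district = 9% → £0.75
Kite £26.71: toys and games → 7% + 0.5% district = 7.5% → £2.00
Running shoes £109.58: clothing → 0% + 0% district = 0% → £0.00
Pack of socks £9.46: clothing → 0% + 0% district = 0% → £0.00
Total tax = £0.63 + £1.09 + £1.04 + £0.75 + £2.00 = £5.51

£5.51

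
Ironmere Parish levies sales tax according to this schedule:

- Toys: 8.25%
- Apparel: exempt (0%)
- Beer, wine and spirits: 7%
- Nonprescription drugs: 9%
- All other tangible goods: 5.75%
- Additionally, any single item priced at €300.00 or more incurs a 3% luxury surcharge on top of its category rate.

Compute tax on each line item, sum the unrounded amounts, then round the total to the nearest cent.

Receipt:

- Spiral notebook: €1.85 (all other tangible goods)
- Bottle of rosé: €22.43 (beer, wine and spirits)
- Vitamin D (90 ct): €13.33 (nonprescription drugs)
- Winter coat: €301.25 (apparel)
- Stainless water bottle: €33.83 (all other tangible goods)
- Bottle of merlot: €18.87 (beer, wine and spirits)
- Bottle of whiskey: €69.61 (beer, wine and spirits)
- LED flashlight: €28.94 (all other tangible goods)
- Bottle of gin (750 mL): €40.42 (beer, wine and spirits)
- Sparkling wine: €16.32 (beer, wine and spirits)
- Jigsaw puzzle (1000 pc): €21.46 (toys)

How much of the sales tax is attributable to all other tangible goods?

€3.72

Spiral notebook €1.85: all other tangible goods → 5.75% → €0.106375
Stainless water bottle €33.83: all other tangible goods → 5.75% → €1.945225
LED flashlight €28.94: all other tangible goods → 5.75% → €1.66405
Tax on all other tangible goods: unrounded sum = €3.71565 → €3.72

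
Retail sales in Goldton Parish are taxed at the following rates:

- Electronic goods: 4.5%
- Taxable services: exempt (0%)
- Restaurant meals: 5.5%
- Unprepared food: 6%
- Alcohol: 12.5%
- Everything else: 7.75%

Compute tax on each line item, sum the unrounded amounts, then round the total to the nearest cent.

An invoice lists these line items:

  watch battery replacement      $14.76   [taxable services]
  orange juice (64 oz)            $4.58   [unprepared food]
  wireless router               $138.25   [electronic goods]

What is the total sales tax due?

$6.50

Watch battery replacement $14.76: taxable services → 0% → $0.00
Orange juice (64 oz) $4.58: unprepared food → 6% → $0.2748
Wireless router $138.25: electronic goods → 4.5% → $6.22125
Unrounded tax sum = $6.49605 → $6.50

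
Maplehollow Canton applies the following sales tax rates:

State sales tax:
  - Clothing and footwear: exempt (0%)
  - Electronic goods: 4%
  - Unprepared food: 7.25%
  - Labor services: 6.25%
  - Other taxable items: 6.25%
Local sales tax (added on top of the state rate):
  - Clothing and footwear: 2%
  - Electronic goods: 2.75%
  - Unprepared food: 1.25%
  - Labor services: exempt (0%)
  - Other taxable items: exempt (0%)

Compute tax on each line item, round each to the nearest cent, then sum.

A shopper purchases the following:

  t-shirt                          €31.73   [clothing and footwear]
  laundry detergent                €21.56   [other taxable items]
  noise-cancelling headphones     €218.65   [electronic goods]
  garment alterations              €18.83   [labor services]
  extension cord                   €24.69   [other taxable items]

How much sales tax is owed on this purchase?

T-shirt €31.73: clothing and footwear → 0% + 2% local = 2% → €0.63
Laundry detergent €21.56: other taxable items → 6.25% + 0% local = 6.25% → €1.35
Noise-cancelling headphones €218.65: electronic goods → 4% + 2.75% local = 6.75% → €14.76
Garment alterations €18.83: labor services → 6.25% + 0% local = 6.25% → €1.18
Extension cord €24.69: other taxable items → 6.25% + 0% local = 6.25% → €1.54
Total tax = €0.63 + €1.35 + €14.76 + €1.18 + €1.54 = €19.46

€19.46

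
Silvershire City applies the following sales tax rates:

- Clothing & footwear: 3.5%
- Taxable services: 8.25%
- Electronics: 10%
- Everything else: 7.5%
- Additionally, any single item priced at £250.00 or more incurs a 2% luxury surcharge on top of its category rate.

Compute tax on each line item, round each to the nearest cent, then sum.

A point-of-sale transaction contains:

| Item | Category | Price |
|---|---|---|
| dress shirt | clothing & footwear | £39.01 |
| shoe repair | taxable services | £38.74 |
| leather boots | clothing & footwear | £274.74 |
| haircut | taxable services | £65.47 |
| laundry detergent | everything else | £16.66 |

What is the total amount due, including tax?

£460.95

Dress shirt £39.01: clothing & footwear → 3.5% → £1.37
Shoe repair £38.74: taxable services → 8.25% → £3.20
Leather boots £274.74: clothing & footwear → 3.5% + 2% surcharge = 5.5% → £15.11
Haircut £65.47: taxable services → 8.25% → £5.40
Laundry detergent £16.66: everything else → 7.5% → £1.25
Subtotal = £434.62; tax = £26.33; total due = £460.95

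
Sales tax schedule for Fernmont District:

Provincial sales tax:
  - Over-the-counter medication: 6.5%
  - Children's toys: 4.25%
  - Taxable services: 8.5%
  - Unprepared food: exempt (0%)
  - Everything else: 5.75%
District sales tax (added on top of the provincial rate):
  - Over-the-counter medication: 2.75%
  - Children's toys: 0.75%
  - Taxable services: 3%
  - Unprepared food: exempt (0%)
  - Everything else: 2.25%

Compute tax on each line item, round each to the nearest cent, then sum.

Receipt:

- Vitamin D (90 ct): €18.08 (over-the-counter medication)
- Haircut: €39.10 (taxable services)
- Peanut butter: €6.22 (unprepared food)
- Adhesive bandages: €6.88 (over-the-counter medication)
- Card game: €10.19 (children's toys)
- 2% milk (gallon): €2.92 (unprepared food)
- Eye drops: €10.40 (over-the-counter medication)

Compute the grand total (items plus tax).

Vitamin D (90 ct) €18.08: over-the-counter medication → 6.5% + 2.75% district = 9.25% → €1.67
Haircut €39.10: taxable services → 8.5% + 3% district = 11.5% → €4.50
Peanut butter €6.22: unprepared food → 0% + 0% district = 0% → €0.00
Adhesive bandages €6.88: over-the-counter medication → 6.5% + 2.75% district = 9.25% → €0.64
Card game €10.19: children's toys → 4.25% + 0.75% district = 5% → €0.51
2% milk (gallon) €2.92: unprepared food → 0% + 0% district = 0% → €0.00
Eye drops €10.40: over-the-counter medication → 6.5% + 2.75% district = 9.25% → €0.96
Subtotal = €93.79; tax = €8.28; total due = €102.07

€102.07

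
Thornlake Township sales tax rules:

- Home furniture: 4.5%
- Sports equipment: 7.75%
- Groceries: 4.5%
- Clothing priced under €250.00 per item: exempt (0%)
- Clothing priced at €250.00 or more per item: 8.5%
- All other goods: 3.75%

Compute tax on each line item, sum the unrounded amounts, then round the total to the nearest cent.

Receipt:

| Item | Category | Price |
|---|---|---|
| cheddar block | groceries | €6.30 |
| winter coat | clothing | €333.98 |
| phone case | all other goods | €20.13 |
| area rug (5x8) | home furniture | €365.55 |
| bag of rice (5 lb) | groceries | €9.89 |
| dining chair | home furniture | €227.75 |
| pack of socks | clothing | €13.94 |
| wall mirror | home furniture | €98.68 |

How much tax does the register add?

€61.01

Cheddar block €6.30: groceries → 4.5% → €0.2835
Winter coat €333.98: clothing, €250.00 or more → 8.5% → €28.3883
Phone case €20.13: all other goods → 3.75% → €0.754875
Area rug (5x8) €365.55: home furniture → 4.5% → €16.44975
Bag of rice (5 lb) €9.89: groceries → 4.5% → €0.44505
Dining chair €227.75: home furniture → 4.5% → €10.24875
Pack of socks €13.94: clothing, under €250.00 → 0% → €0.00
Wall mirror €98.68: home furniture → 4.5% → €4.4406
Unrounded tax sum = €61.010825 → €61.01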